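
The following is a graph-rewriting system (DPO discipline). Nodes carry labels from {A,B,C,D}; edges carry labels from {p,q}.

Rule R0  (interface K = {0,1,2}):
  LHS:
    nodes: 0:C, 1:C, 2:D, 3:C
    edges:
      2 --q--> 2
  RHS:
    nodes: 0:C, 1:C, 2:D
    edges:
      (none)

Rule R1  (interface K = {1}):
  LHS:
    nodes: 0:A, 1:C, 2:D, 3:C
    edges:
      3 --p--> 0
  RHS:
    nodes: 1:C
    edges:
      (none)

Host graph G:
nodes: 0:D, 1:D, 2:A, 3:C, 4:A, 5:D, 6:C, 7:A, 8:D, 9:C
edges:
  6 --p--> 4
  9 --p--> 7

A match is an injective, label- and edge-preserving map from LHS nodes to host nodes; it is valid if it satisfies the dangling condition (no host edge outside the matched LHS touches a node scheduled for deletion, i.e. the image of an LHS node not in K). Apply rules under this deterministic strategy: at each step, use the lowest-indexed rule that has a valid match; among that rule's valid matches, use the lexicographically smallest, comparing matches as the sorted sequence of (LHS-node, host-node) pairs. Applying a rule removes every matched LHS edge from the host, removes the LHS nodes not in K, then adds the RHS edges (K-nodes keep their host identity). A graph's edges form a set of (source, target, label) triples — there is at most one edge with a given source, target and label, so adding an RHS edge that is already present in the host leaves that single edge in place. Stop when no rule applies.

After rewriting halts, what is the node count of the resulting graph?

initial: |V|=10 |E|=2  E = 6-p->4 9-p->7
step 1: apply R1 at {0↦4, 1↦3, 2↦0, 3↦6}  → |V|=7 |E|=1  E = 9-p->7
step 2: apply R1 at {0↦7, 1↦3, 2↦1, 3↦9}  → |V|=4 |E|=0  E = ∅
halt: no rule applies after step 2
NF nodes: {2:A, 3:C, 5:D, 8:D}

Answer: 4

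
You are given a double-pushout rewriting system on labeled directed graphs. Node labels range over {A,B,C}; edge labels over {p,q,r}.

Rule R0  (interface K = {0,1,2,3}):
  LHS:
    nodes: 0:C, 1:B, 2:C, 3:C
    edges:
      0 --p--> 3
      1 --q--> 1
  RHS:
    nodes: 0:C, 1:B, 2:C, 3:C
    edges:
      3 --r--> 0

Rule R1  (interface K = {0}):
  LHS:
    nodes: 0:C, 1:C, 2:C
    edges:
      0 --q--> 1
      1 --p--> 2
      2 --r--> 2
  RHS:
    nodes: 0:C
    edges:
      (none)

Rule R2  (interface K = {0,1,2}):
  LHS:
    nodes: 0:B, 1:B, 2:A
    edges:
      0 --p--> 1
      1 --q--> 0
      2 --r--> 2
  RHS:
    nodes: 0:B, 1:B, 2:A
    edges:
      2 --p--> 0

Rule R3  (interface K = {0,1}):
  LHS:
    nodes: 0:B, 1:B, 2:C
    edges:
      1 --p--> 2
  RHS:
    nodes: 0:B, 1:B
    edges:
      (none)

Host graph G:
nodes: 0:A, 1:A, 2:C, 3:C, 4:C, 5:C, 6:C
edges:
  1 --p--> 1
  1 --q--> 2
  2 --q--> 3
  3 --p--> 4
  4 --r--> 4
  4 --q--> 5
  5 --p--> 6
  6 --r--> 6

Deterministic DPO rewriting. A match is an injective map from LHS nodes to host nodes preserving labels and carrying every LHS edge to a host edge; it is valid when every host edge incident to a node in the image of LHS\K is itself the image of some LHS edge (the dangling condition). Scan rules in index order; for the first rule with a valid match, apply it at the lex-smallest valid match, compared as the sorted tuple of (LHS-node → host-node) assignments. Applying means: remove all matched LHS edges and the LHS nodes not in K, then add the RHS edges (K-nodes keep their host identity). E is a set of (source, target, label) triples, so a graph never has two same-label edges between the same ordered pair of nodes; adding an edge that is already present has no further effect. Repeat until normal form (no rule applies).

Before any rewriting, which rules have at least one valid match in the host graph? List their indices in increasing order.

Answer: [R1]

Derivation:
R0: no valid match — LHS pattern not found
R1: 1 valid match — {0↦4, 1↦5, 2↦6}
R2: no valid match — LHS pattern not found
R3: no valid match — LHS pattern not found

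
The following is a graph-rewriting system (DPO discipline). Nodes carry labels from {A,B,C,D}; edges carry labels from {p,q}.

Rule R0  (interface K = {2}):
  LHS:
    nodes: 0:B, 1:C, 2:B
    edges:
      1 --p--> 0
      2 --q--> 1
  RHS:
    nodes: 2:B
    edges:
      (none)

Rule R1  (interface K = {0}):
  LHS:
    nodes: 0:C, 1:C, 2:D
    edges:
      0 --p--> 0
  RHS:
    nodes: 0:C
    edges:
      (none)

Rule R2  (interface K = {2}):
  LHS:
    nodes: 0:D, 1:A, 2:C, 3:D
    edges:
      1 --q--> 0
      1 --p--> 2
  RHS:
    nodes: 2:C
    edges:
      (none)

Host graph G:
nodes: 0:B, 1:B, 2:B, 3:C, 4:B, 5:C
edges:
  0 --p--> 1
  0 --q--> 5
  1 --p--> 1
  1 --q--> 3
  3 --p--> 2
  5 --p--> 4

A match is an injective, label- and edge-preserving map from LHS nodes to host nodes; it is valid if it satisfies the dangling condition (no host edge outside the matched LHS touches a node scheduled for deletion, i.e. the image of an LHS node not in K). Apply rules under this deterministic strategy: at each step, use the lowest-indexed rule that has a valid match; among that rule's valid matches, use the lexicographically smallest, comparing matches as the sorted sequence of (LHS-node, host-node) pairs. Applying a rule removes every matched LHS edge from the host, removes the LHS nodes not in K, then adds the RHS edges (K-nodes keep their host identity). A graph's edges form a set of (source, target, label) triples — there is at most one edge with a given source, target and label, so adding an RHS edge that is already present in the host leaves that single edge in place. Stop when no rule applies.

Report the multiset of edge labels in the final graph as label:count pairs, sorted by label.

initial: |V|=6 |E|=6  E = 0-p->1 0-q->5 1-p->1 1-q->3 3-p->2 5-p->4
step 1: apply R0 at {0↦2, 1↦3, 2↦1}  → |V|=4 |E|=4  E = 0-p->1 0-q->5 1-p->1 5-p->4
step 2: apply R0 at {0↦4, 1↦5, 2↦0}  → |V|=2 |E|=2  E = 0-p->1 1-p->1
final graph: no rule applies after step 2
NF edges: [(0, 1, 'p'), (1, 1, 'p')]

Answer: p:2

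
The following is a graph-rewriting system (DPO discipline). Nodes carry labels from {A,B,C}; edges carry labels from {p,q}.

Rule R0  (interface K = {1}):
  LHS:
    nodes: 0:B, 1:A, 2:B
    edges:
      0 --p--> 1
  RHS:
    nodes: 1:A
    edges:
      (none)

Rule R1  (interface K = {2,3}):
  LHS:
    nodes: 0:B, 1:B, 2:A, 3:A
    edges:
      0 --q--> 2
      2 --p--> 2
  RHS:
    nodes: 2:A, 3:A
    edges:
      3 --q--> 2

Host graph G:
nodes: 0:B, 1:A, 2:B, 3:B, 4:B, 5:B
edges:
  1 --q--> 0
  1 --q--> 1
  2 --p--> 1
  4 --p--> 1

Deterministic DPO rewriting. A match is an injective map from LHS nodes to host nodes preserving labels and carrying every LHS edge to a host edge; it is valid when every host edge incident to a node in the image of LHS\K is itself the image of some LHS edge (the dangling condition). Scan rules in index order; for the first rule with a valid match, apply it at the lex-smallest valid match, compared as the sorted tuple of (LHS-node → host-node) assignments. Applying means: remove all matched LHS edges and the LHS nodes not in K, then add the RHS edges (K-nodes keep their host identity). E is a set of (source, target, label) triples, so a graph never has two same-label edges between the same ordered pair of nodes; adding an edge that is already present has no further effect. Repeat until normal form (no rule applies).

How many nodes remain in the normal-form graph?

initial: |V|=6 |E|=4  E = 1-q->0 1-q->1 2-p->1 4-p->1
step 1: apply R0 at {0↦2, 1↦1, 2↦3}  → |V|=4 |E|=3  E = 1-q->0 1-q->1 4-p->1
step 2: apply R0 at {0↦4, 1↦1, 2↦5}  → |V|=2 |E|=2  E = 1-q->0 1-q->1
halt: no rule applies after step 2
NF nodes: {0:B, 1:A}

Answer: 2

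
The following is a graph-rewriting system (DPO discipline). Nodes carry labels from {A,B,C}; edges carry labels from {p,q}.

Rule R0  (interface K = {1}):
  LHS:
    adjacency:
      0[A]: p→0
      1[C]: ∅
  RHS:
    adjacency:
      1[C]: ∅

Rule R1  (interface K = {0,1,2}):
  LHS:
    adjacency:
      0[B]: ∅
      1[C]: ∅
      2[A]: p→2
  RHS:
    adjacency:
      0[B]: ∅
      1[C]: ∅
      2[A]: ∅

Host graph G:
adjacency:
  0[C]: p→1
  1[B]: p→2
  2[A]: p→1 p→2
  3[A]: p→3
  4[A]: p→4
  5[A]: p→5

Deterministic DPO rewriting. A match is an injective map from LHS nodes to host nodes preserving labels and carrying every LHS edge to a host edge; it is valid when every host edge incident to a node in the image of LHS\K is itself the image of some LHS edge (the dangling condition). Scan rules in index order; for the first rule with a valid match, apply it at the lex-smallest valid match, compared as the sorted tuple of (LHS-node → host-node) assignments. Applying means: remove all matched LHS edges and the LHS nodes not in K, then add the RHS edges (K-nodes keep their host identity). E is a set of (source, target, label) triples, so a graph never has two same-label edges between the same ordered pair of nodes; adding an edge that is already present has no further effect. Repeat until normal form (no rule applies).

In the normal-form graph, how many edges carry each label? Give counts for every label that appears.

Answer: p:3

Derivation:
start.  V:6 E:7  edges: 0-p->1 1-p->2 2-p->1 2-p->2 3-p->3 4-p->4 5-p->5
1. fire R0 via {0↦3, 1↦0}  →  V:5 E:6  edges: 0-p->1 1-p->2 2-p->1 2-p->2 4-p->4 5-p->5
2. fire R0 via {0↦4, 1↦0}  →  V:4 E:5  edges: 0-p->1 1-p->2 2-p->1 2-p->2 5-p->5
3. fire R0 via {0↦5, 1↦0}  →  V:3 E:4  edges: 0-p->1 1-p->2 2-p->1 2-p->2
4. fire R1 via {0↦1, 1↦0, 2↦2}  →  V:3 E:3  edges: 0-p->1 1-p->2 2-p->1
normal form: no rule applies after step 4
NF edges: [(0, 1, 'p'), (1, 2, 'p'), (2, 1, 'p')]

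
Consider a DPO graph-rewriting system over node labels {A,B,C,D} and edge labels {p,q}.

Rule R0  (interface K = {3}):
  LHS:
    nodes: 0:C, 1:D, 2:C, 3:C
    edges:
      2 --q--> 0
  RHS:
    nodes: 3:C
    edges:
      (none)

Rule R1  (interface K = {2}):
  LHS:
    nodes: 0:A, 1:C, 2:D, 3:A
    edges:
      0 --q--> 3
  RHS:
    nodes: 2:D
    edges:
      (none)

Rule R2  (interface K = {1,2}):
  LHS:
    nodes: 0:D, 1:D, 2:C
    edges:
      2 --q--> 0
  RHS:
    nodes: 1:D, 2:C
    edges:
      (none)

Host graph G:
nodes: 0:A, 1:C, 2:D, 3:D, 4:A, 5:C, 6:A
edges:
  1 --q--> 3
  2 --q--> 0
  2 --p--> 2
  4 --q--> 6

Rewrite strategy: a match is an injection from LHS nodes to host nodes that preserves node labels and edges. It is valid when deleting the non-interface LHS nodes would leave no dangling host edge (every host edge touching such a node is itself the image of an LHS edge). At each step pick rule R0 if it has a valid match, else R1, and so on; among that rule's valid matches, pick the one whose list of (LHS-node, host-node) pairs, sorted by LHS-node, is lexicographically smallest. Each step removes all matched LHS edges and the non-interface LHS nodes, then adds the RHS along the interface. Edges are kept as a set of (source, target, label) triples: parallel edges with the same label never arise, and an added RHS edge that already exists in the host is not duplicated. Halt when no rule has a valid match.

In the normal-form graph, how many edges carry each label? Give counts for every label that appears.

initial: |V|=7 |E|=4  E = 1-q->3 2-q->0 2-p->2 4-q->6
step 1: apply R1 at {0↦4, 1↦5, 2↦2, 3↦6}  → |V|=4 |E|=3  E = 1-q->3 2-q->0 2-p->2
step 2: apply R2 at {0↦3, 1↦2, 2↦1}  → |V|=3 |E|=2  E = 2-q->0 2-p->2
halt: no rule applies after step 2
NF edges: [(2, 0, 'q'), (2, 2, 'p')]

Answer: p:1 q:1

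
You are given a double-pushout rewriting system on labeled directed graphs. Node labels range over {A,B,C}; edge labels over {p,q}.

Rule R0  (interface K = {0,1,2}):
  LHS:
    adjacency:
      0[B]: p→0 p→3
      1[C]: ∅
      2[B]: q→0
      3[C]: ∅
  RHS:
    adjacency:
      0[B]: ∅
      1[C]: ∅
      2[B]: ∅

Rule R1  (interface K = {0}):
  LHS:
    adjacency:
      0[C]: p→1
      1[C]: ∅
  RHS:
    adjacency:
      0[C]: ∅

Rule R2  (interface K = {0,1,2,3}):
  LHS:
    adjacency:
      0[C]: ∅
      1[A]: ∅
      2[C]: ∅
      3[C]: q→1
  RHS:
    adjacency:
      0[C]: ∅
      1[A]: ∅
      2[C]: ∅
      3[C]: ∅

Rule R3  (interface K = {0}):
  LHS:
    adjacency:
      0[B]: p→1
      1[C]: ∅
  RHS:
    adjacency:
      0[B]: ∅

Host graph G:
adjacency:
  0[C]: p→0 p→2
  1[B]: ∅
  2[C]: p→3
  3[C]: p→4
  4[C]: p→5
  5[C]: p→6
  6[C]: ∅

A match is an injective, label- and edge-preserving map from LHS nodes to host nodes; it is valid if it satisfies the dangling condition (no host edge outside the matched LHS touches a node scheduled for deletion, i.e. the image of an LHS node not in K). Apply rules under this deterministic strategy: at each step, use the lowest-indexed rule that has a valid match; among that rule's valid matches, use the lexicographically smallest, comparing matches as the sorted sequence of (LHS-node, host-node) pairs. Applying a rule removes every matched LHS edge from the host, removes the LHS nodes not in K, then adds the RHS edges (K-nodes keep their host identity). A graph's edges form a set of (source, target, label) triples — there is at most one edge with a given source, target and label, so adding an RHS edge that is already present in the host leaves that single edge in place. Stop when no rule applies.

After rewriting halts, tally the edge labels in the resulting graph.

[0] host  ⇒  7 nodes, 6 edges  {0-p->0 0-p->2 2-p->3 3-p->4 4-p->5 5-p->6}
[1] R1 @ {0↦5, 1↦6}  ⇒  6 nodes, 5 edges  {0-p->0 0-p->2 2-p->3 3-p->4 4-p->5}
[2] R1 @ {0↦4, 1↦5}  ⇒  5 nodes, 4 edges  {0-p->0 0-p->2 2-p->3 3-p->4}
[3] R1 @ {0↦3, 1↦4}  ⇒  4 nodes, 3 edges  {0-p->0 0-p->2 2-p->3}
[4] R1 @ {0↦2, 1↦3}  ⇒  3 nodes, 2 edges  {0-p->0 0-p->2}
[5] R1 @ {0↦0, 1↦2}  ⇒  2 nodes, 1 edges  {0-p->0}
normal form: no rule applies after step 5
NF edges: [(0, 0, 'p')]

Answer: p:1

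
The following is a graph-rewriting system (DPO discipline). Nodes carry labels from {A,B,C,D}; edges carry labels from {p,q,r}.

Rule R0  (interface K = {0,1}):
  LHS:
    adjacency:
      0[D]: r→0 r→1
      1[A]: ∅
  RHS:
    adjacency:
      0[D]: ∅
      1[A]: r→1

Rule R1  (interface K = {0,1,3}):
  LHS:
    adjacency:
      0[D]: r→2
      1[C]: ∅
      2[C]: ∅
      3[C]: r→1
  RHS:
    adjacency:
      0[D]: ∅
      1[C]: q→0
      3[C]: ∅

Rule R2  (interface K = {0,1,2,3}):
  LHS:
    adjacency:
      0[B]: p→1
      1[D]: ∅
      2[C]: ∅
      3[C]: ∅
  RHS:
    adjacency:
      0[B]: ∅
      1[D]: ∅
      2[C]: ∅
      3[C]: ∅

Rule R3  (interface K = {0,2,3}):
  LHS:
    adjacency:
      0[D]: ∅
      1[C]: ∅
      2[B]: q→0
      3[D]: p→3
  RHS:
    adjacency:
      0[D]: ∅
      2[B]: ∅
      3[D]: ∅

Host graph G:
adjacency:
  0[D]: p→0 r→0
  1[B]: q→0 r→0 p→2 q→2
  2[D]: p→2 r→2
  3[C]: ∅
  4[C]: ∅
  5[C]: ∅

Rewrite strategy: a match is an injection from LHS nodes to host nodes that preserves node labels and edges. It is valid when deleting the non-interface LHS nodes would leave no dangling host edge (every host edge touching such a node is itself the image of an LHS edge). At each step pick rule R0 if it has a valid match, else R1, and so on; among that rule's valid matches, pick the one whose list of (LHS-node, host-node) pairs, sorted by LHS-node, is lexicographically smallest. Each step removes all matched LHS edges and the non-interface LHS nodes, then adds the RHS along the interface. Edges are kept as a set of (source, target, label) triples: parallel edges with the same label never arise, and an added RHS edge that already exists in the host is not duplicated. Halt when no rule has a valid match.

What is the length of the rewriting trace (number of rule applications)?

initial: |V|=6 |E|=8  E = 0-p->0 0-r->0 1-q->0 1-r->0 1-p->2 1-q->2 2-p->2 2-r->2
step 1: apply R2 at {0↦1, 1↦2, 2↦3, 3↦4}  → |V|=6 |E|=7  E = 0-p->0 0-r->0 1-q->0 1-r->0 1-q->2 2-p->2 2-r->2
step 2: apply R3 at {0↦0, 1↦3, 2↦1, 3↦2}  → |V|=5 |E|=5  E = 0-p->0 0-r->0 1-r->0 1-q->2 2-r->2
step 3: apply R3 at {0↦2, 1↦4, 2↦1, 3↦0}  → |V|=4 |E|=3  E = 0-r->0 1-r->0 2-r->2
normal form: no rule applies after step 3

Answer: 3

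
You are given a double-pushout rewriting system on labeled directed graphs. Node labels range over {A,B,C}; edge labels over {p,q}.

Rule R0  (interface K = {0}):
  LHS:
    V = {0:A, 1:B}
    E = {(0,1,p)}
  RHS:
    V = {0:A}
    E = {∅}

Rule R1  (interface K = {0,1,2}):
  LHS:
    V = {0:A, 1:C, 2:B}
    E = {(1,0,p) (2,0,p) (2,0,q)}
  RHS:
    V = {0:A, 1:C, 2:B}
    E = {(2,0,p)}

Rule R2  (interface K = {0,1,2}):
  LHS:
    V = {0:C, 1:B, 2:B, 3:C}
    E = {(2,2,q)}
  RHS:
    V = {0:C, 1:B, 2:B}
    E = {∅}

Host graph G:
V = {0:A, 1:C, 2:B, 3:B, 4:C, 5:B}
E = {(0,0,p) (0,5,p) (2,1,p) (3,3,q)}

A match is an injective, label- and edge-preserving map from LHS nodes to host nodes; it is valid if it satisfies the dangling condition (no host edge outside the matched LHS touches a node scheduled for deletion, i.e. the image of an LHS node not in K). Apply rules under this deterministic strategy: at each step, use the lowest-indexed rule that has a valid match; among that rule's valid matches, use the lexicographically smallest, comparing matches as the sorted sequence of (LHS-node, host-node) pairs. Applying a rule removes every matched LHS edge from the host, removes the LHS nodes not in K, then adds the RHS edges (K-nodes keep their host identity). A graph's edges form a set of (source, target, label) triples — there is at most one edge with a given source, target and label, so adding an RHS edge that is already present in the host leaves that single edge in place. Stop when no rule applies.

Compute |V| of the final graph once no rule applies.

Answer: 4

Derivation:
initial: |V|=6 |E|=4  E = 0-p->0 0-p->5 2-p->1 3-q->3
step 1: apply R0 at {0↦0, 1↦5}  → |V|=5 |E|=3  E = 0-p->0 2-p->1 3-q->3
step 2: apply R2 at {0↦1, 1↦2, 2↦3, 3↦4}  → |V|=4 |E|=2  E = 0-p->0 2-p->1
halt: no rule applies after step 2
NF nodes: {0:A, 1:C, 2:B, 3:B}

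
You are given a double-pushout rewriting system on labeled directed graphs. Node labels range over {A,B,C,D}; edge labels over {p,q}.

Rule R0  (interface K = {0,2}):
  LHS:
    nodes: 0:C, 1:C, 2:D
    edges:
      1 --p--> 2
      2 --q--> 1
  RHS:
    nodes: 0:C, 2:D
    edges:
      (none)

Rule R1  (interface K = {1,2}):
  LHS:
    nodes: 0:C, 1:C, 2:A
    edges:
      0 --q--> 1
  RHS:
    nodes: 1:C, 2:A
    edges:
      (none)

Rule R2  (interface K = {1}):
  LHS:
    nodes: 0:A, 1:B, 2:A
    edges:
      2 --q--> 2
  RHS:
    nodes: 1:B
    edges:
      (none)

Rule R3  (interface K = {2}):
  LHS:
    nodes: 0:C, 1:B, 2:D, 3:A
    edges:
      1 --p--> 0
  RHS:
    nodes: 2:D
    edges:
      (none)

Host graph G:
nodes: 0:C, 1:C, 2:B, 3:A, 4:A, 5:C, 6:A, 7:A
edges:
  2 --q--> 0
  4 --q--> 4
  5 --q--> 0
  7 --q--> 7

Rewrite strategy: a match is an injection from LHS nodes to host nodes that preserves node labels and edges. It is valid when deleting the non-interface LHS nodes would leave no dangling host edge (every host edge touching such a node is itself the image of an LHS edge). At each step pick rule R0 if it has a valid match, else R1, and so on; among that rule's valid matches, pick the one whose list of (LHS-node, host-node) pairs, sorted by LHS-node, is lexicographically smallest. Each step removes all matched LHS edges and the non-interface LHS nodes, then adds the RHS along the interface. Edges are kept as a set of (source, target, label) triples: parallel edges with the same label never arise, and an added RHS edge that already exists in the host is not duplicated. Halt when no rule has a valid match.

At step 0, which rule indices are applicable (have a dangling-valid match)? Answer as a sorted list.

Answer: [R1,R2]

Rewrite trace:
R0: no valid match — LHS pattern not found
R1: 4 valid matches — {0↦5, 1↦0, 2↦3}, {0↦5, 1↦0, 2↦4}, {0↦5, 1↦0, 2↦6} (+1 more)
R2: 4 valid matches — {0↦3, 1↦2, 2↦4}, {0↦3, 1↦2, 2↦7}, {0↦6, 1↦2, 2↦4} (+1 more)
R3: no valid match — LHS pattern not found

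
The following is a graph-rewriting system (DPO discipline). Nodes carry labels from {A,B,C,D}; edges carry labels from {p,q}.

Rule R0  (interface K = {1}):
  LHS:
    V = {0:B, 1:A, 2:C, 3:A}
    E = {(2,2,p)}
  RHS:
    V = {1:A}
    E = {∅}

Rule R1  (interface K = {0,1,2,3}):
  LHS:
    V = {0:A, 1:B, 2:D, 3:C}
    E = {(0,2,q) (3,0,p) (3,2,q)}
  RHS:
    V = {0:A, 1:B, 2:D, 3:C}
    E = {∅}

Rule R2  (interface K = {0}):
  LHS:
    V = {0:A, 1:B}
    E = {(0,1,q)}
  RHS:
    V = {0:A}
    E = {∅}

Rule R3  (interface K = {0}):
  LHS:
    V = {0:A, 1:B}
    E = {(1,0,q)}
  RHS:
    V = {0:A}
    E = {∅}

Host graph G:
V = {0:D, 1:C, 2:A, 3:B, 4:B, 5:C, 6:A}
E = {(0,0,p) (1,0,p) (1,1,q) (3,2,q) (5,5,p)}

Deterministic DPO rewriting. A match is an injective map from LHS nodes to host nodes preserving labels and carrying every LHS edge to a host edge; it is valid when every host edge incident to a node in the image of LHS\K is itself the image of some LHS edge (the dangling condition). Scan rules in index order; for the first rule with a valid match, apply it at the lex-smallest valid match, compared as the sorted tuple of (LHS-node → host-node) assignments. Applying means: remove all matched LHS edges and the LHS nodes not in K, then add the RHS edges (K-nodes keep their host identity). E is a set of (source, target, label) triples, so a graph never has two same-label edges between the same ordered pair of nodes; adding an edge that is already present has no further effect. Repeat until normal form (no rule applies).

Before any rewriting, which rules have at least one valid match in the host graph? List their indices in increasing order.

R0: 1 valid match — {0↦4, 1↦2, 2↦5, 3↦6}
R1: no valid match — LHS pattern not found
R2: no valid match — LHS pattern not found
R3: 1 valid match — {0↦2, 1↦3}

Answer: [R0,R3]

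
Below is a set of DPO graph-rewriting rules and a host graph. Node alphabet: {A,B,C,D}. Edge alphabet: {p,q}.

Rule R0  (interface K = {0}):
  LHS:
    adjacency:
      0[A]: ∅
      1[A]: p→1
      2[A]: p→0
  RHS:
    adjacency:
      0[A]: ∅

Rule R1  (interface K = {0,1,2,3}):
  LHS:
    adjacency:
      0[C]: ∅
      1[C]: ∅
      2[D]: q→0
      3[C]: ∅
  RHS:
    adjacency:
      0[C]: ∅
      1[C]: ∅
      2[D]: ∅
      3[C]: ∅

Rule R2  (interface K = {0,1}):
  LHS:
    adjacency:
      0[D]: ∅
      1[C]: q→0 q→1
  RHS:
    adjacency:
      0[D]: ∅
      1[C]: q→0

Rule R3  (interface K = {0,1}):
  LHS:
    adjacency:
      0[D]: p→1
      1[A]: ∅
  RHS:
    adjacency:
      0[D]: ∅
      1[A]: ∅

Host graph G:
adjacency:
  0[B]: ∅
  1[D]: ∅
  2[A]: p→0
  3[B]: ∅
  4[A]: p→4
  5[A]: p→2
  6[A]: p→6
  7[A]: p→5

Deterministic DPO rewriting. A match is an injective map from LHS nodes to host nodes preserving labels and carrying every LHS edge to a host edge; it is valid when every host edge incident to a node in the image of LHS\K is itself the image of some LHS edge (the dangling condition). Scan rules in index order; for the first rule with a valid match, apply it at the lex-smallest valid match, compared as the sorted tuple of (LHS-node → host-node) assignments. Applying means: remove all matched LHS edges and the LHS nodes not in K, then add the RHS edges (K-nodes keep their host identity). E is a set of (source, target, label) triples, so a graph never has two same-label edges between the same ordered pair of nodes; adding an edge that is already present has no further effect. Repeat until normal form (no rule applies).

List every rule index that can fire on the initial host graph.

R0: 2 valid matches — {0↦5, 1↦4, 2↦7}, {0↦5, 1↦6, 2↦7}
R1: no valid match — LHS pattern not found
R2: no valid match — LHS pattern not found
R3: no valid match — LHS pattern not found

Answer: [R0]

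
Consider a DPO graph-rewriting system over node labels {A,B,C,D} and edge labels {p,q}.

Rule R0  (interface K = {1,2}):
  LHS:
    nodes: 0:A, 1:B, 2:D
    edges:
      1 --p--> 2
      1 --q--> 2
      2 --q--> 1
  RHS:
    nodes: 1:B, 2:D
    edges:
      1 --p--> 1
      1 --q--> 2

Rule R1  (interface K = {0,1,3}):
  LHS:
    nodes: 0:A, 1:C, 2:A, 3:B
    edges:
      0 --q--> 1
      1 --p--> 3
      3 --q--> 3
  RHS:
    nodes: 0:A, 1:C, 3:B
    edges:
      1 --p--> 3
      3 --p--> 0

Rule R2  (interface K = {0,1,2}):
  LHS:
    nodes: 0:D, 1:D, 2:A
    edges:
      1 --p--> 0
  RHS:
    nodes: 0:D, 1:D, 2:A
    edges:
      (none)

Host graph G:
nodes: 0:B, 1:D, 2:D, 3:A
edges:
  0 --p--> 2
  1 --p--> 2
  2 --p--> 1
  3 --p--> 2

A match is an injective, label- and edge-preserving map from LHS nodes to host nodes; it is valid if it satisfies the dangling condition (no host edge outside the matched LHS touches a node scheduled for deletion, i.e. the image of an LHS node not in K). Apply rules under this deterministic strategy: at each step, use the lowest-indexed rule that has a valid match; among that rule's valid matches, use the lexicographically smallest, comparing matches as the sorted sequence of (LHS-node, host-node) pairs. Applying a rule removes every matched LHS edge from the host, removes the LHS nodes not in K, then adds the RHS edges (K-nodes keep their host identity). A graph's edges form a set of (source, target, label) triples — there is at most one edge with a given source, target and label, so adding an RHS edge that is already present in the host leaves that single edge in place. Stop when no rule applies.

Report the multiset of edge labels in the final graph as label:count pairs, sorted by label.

initial: |V|=4 |E|=4  E = 0-p->2 1-p->2 2-p->1 3-p->2
step 1: apply R2 at {0↦1, 1↦2, 2↦3}  → |V|=4 |E|=3  E = 0-p->2 1-p->2 3-p->2
step 2: apply R2 at {0↦2, 1↦1, 2↦3}  → |V|=4 |E|=2  E = 0-p->2 3-p->2
normal form: no rule applies after step 2
NF edges: [(0, 2, 'p'), (3, 2, 'p')]

Answer: p:2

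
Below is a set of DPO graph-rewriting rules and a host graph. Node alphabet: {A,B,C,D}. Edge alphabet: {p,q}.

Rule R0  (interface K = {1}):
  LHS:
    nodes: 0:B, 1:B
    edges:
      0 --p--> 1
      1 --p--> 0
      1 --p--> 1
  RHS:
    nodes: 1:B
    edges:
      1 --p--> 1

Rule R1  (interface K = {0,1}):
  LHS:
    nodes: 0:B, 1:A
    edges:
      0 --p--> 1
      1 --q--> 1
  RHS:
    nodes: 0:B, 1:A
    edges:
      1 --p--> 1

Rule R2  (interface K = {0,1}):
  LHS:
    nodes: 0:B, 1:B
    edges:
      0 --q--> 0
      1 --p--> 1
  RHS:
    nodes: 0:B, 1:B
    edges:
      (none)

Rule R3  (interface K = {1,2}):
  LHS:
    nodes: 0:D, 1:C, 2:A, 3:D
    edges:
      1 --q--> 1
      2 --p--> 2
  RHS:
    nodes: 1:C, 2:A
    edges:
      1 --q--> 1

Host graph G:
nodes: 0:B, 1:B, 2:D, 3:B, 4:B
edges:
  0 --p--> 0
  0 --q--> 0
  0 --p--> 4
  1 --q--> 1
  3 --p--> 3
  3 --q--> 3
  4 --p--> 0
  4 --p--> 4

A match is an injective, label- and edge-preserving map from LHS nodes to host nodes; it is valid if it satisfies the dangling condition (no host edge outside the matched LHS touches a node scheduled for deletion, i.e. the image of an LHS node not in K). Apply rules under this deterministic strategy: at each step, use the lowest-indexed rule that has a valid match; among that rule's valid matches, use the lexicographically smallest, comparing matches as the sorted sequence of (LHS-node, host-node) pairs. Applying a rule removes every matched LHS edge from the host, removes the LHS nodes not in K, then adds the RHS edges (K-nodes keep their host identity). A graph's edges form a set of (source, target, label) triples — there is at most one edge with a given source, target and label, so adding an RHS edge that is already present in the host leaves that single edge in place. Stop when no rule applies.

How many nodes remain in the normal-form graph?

initial: |V|=5 |E|=8  E = 0-p->0 0-q->0 0-p->4 1-q->1 3-p->3 3-q->3 4-p->0 4-p->4
step 1: apply R2 at {0↦0, 1↦3}  → |V|=5 |E|=6  E = 0-p->0 0-p->4 1-q->1 3-q->3 4-p->0 4-p->4
step 2: apply R2 at {0↦1, 1↦0}  → |V|=5 |E|=4  E = 0-p->4 3-q->3 4-p->0 4-p->4
step 3: apply R0 at {0↦0, 1↦4}  → |V|=4 |E|=2  E = 3-q->3 4-p->4
step 4: apply R2 at {0↦3, 1↦4}  → |V|=4 |E|=0  E = ∅
final graph: no rule applies after step 4
NF nodes: {1:B, 2:D, 3:B, 4:B}

Answer: 4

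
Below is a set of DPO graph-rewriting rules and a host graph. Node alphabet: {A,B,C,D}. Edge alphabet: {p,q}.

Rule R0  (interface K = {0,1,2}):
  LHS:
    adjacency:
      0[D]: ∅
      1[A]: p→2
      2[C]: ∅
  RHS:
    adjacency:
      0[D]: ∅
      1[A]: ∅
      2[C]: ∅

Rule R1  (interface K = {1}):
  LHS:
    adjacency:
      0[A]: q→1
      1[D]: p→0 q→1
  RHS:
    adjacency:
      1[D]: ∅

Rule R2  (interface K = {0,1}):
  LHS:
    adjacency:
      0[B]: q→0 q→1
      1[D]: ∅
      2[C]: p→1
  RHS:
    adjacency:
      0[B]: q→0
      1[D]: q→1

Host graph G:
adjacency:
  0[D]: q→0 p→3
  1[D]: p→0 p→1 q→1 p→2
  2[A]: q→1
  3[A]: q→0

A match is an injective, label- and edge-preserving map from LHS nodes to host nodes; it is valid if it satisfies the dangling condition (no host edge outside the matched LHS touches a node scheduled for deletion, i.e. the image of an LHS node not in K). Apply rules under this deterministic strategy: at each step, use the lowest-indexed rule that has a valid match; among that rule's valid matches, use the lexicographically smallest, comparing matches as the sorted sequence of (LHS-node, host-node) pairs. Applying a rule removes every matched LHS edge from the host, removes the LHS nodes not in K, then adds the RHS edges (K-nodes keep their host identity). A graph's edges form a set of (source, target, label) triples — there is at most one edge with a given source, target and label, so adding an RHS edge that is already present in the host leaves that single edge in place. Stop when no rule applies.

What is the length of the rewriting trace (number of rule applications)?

Answer: 2

Steps:
[0] host  ⇒  4 nodes, 8 edges  {0-q->0 0-p->3 1-p->0 1-p->1 1-q->1 1-p->2 2-q->1 3-q->0}
[1] R1 @ {0↦2, 1↦1}  ⇒  3 nodes, 5 edges  {0-q->0 0-p->3 1-p->0 1-p->1 3-q->0}
[2] R1 @ {0↦3, 1↦0}  ⇒  2 nodes, 2 edges  {1-p->0 1-p->1}
halt: no rule applies after step 2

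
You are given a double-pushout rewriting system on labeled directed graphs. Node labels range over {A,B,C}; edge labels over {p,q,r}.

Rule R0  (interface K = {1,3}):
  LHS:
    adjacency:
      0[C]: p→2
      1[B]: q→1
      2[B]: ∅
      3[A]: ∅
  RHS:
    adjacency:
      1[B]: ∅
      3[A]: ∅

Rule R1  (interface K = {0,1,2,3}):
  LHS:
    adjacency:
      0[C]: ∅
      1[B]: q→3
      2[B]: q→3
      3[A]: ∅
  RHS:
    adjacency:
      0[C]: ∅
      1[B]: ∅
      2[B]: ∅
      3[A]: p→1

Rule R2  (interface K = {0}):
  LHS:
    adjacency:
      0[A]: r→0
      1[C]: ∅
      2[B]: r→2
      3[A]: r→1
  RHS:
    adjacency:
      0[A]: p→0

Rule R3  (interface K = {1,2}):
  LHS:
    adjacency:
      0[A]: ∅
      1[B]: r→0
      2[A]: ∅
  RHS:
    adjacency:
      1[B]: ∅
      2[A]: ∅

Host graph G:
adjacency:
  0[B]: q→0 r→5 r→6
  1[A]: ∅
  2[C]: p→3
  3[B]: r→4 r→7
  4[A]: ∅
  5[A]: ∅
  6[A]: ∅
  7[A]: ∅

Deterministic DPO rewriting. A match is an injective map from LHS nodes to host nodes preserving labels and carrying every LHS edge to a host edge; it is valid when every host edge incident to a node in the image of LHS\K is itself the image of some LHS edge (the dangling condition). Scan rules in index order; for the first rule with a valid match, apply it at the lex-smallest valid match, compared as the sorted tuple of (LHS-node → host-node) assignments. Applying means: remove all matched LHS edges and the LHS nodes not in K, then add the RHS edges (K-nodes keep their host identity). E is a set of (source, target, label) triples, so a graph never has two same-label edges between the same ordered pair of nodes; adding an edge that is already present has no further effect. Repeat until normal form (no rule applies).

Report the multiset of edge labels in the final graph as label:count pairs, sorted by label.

[0] host  ⇒  8 nodes, 6 edges  {0-q->0 0-r->5 0-r->6 2-p->3 3-r->4 3-r->7}
[1] R3 @ {0↦4, 1↦3, 2↦1}  ⇒  7 nodes, 5 edges  {0-q->0 0-r->5 0-r->6 2-p->3 3-r->7}
[2] R3 @ {0↦5, 1↦0, 2↦1}  ⇒  6 nodes, 4 edges  {0-q->0 0-r->6 2-p->3 3-r->7}
[3] R3 @ {0↦6, 1↦0, 2↦1}  ⇒  5 nodes, 3 edges  {0-q->0 2-p->3 3-r->7}
[4] R3 @ {0↦7, 1↦3, 2↦1}  ⇒  4 nodes, 2 edges  {0-q->0 2-p->3}
[5] R0 @ {0↦2, 1↦0, 2↦3, 3↦1}  ⇒  2 nodes, 0 edges  {∅}
normal form: no rule applies after step 5
NF edges: []

Answer: (no edges)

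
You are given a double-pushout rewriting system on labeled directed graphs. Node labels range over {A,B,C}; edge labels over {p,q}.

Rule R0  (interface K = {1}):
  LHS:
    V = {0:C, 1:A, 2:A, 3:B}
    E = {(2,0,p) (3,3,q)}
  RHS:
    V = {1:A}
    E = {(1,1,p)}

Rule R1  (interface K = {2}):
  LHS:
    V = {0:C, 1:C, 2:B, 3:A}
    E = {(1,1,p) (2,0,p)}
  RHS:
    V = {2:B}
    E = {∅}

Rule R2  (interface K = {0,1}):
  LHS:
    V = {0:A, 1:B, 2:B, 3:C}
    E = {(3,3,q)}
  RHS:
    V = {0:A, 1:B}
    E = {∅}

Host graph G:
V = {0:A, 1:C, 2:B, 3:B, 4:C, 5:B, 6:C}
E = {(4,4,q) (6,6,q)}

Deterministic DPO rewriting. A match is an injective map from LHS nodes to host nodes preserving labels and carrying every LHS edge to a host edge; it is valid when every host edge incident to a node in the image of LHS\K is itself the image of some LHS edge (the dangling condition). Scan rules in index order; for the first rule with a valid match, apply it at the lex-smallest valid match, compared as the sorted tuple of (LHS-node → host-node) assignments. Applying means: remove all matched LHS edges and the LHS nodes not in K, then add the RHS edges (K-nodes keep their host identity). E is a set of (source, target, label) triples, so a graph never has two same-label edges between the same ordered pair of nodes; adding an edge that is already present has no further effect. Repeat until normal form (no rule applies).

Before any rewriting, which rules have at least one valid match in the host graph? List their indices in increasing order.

R0: no valid match — LHS pattern not found
R1: no valid match — LHS pattern not found
R2: 12 valid matches — {0↦0, 1↦2, 2↦3, 3↦4}, {0↦0, 1↦2, 2↦3, 3↦6}, {0↦0, 1↦2, 2↦5, 3↦4} (+9 more)

Answer: [R2]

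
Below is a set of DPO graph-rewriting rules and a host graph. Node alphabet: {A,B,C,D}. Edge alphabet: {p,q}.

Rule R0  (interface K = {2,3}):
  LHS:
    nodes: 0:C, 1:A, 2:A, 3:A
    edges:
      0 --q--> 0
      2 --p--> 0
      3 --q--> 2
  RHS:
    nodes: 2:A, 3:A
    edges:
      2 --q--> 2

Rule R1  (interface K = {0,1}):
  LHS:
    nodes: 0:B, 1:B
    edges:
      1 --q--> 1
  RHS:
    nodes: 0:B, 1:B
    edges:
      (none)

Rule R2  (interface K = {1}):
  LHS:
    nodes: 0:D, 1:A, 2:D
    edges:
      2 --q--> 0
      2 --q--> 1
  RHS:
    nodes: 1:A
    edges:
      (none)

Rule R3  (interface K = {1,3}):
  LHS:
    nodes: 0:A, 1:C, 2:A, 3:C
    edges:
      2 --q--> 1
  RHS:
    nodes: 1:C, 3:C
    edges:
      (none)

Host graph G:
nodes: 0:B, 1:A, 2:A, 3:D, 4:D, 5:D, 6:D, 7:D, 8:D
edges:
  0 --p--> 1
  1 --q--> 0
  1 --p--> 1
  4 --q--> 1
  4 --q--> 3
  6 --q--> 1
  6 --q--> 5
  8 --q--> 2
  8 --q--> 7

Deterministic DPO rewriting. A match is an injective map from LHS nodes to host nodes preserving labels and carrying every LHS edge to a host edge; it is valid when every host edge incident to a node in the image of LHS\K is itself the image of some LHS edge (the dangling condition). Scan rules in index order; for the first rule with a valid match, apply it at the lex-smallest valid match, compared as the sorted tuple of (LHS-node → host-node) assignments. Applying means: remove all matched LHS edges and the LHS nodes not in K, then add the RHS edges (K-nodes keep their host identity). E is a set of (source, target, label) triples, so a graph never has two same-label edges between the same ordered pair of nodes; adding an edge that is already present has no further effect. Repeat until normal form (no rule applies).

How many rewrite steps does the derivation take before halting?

Answer: 3

Steps:
initial: |V|=9 |E|=9  E = 0-p->1 1-q->0 1-p->1 4-q->1 4-q->3 6-q->1 6-q->5 8-q->2 8-q->7
step 1: apply R2 at {0↦3, 1↦1, 2↦4}  → |V|=7 |E|=7  E = 0-p->1 1-q->0 1-p->1 6-q->1 6-q->5 8-q->2 8-q->7
step 2: apply R2 at {0↦5, 1↦1, 2↦6}  → |V|=5 |E|=5  E = 0-p->1 1-q->0 1-p->1 8-q->2 8-q->7
step 3: apply R2 at {0↦7, 1↦2, 2↦8}  → |V|=3 |E|=3  E = 0-p->1 1-q->0 1-p->1
final graph: no rule applies after step 3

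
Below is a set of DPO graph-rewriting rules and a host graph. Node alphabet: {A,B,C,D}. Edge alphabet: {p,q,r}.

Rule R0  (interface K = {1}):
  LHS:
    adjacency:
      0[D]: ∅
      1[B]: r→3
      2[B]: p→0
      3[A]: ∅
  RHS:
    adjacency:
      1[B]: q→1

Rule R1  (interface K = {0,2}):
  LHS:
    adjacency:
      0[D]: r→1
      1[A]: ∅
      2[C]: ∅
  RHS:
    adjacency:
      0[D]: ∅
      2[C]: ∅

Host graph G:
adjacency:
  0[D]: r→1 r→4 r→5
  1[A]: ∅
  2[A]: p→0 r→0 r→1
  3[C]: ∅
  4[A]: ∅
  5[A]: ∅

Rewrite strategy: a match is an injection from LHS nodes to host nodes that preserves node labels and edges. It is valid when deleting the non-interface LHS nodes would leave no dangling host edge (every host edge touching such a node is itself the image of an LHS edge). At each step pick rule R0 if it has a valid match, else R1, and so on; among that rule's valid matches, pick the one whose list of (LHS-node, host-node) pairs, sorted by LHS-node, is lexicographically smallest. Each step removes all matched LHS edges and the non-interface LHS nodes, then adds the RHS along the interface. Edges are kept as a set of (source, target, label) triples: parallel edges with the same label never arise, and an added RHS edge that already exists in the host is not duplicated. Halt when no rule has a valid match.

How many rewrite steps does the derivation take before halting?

[0] host  ⇒  6 nodes, 6 edges  {0-r->1 0-r->4 0-r->5 2-p->0 2-r->0 2-r->1}
[1] R1 @ {0↦0, 1↦4, 2↦3}  ⇒  5 nodes, 5 edges  {0-r->1 0-r->5 2-p->0 2-r->0 2-r->1}
[2] R1 @ {0↦0, 1↦5, 2↦3}  ⇒  4 nodes, 4 edges  {0-r->1 2-p->0 2-r->0 2-r->1}
halt: no rule applies after step 2

Answer: 2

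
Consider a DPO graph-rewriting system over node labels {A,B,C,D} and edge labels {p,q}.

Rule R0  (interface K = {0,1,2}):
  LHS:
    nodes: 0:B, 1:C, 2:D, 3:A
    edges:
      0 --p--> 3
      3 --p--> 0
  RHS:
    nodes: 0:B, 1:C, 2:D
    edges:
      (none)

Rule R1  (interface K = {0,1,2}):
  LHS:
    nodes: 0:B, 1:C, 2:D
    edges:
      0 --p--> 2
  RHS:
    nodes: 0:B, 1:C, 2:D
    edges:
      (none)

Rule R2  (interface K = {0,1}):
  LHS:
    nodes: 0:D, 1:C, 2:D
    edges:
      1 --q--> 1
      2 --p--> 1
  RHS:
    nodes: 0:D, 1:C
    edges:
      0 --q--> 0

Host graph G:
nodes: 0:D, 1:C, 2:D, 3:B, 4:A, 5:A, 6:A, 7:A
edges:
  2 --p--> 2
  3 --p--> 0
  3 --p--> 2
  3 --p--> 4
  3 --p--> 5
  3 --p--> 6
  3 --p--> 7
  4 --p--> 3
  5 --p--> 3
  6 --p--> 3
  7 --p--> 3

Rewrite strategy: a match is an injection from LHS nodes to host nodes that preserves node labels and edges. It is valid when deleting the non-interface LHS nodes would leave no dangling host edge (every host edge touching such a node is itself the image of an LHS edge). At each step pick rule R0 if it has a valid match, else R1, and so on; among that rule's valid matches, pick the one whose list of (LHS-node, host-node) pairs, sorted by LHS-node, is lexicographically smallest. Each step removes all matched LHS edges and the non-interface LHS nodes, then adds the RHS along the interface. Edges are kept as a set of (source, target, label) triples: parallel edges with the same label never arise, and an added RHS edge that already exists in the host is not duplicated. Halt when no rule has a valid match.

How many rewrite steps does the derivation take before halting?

Answer: 6

Steps:
initial: |V|=8 |E|=11  E = 2-p->2 3-p->0 3-p->2 3-p->4 3-p->5 3-p->6 3-p->7 4-p->3 5-p->3 6-p->3 7-p->3
step 1: apply R0 at {0↦3, 1↦1, 2↦0, 3↦4}  → |V|=7 |E|=9  E = 2-p->2 3-p->0 3-p->2 3-p->5 3-p->6 3-p->7 5-p->3 6-p->3 7-p->3
step 2: apply R0 at {0↦3, 1↦1, 2↦0, 3↦5}  → |V|=6 |E|=7  E = 2-p->2 3-p->0 3-p->2 3-p->6 3-p->7 6-p->3 7-p->3
step 3: apply R0 at {0↦3, 1↦1, 2↦0, 3↦6}  → |V|=5 |E|=5  E = 2-p->2 3-p->0 3-p->2 3-p->7 7-p->3
step 4: apply R0 at {0↦3, 1↦1, 2↦0, 3↦7}  → |V|=4 |E|=3  E = 2-p->2 3-p->0 3-p->2
step 5: apply R1 at {0↦3, 1↦1, 2↦0}  → |V|=4 |E|=2  E = 2-p->2 3-p->2
step 6: apply R1 at {0↦3, 1↦1, 2↦2}  → |V|=4 |E|=1  E = 2-p->2
final graph: no rule applies after step 6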